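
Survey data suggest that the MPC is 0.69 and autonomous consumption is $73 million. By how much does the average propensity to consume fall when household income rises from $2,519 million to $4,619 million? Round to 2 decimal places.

ΔAPC = 0.01

At Y = 2519: C = 73 + 0.69(2519) = 1811.11, APC = 1811.11/2519 = 0.719
At Y = 4619: C = 3260.11, APC = 3260.11/4619 = 0.706
Fall in APC = 0.719 − 0.706 = 0.013 ≈ 0.01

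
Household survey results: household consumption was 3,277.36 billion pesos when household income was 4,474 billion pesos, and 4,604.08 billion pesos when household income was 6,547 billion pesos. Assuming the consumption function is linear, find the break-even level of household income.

Y = 1150

MPC = (4604.08 − 3277.36)/(6547 − 4474) = 1326.72/2073 = 0.64
a = 3277.36 − 0.64(4474) = 3277.36 − 2863.36 = 414
Break-even: Y = a/(1−MPC) = 414/0.36 = 1150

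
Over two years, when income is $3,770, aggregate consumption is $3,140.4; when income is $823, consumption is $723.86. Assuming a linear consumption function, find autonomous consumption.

a = 49

MPC = ΔC/ΔY = (3140.4 − 723.86)/(3770 − 823) = 2416.54/2947 = 0.82
a = C − MPC·Y = 723.86 − 0.82(823) = 723.86 − 674.86 = 49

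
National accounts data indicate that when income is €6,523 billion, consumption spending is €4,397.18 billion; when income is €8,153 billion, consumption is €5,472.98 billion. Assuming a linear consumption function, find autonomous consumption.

MPC = ΔC/ΔY = (5472.98 − 4397.18)/(8153 − 6523) = 1075.8/1630 = 0.66
a = C − MPC·Y = 4397.18 − 0.66(6523) = 4397.18 − 4305.18 = 92

a = 92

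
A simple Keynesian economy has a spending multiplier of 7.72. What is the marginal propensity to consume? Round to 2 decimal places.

k = 1/(1 − MPC), so 1 − MPC = 1/k = 1/7.72 = 0.1295
MPC = 1 − 0.1295 = 0.87

MPC = 0.87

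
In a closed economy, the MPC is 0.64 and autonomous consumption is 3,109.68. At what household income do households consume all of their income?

At break-even, C = Y: 3109.68 + 0.64Y = Y
0.36Y = 3109.68, so Y = 3109.68/0.36 = 8638

Y = 8638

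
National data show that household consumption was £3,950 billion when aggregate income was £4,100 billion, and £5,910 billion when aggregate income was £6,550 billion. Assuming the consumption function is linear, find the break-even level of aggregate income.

MPC = (5910 − 3950)/(6550 − 4100) = 1960/2450 = 0.8
a = 3950 − 0.8(4100) = 3950 − 3280 = 670
Break-even: Y = a/(1−MPC) = 670/0.2 = 3350

Y = 3350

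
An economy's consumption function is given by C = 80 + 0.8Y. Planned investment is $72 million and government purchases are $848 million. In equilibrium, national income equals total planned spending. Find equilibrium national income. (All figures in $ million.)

Y = 5000

Y = C + I + G = 80 + 0.8Y + 72 + 848
Y − 0.8Y = 1000
0.2Y = 1000, so Y = 1000/0.2 = 5000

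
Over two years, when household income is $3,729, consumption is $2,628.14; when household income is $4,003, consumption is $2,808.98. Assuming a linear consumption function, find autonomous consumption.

MPC = ΔC/ΔY = (2808.98 − 2628.14)/(4003 − 3729) = 180.84/274 = 0.66
a = C − MPC·Y = 2628.14 − 0.66(3729) = 2628.14 − 2461.14 = 167

a = 167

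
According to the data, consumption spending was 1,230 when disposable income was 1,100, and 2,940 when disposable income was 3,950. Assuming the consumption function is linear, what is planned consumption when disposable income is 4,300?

C = 3150

MPC = (2940 − 1230)/(3950 − 1100) = 1710/2850 = 0.6
a = 1230 − 0.6(1100) = 1230 − 660 = 570
C = 570 + 0.6(4300) = 570 + 2580 = 3150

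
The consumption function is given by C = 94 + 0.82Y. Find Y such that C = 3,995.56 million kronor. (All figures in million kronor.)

Y = 4758

94 + 0.82Y = 3995.56
0.82Y = 3901.56, so Y = 3901.56/0.82 = 4758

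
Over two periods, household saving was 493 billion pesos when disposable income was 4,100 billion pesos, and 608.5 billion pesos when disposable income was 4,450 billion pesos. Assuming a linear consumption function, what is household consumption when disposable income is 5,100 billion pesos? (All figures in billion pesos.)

C = 4277

MPS = ΔS/ΔY = (608.5 − 493)/(4450 − 4100) = 115.5/350 = 0.33
MPC = 1 − MPS = 0.67
Autonomous saving = 493 − 0.33(4100) = -860, so a = 860
C = 860 + 0.67(5100) = 860 + 3417 = 4277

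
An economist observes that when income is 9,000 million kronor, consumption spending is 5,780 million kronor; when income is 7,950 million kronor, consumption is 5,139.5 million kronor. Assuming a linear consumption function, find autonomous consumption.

a = 290

MPC = ΔC/ΔY = (5780 − 5139.5)/(9000 − 7950) = 640.5/1050 = 0.61
a = C − MPC·Y = 5139.5 − 0.61(7950) = 5139.5 − 4849.5 = 290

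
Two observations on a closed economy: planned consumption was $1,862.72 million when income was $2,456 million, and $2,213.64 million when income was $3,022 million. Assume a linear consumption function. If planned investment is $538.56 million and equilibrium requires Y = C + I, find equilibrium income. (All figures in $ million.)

Y = 2312

MPC = (2213.64 − 1862.72)/(3022 − 2456) = 350.92/566 = 0.62
a = 1862.72 − 0.62(2456) = 340
Equilibrium: Y = 340 + 0.62Y + 538.56
0.38Y = 878.56, so Y = 878.56/0.38 = 2312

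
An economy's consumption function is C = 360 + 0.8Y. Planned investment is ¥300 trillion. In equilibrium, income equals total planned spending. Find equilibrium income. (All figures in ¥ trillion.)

Y = C + I = 360 + 0.8Y + 300
Y − 0.8Y = 660
0.2Y = 660, so Y = 660/0.2 = 3300

Y = 3300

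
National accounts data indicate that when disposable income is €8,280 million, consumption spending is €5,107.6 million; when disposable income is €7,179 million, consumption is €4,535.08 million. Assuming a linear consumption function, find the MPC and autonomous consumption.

MPC = ΔC/ΔY = (5107.6 − 4535.08)/(8280 − 7179) = 572.52/1101 = 0.52
a = C − MPC·Y = 4535.08 − 0.52(7179) = 4535.08 − 3733.08 = 802

MPC = 0.52; a = 802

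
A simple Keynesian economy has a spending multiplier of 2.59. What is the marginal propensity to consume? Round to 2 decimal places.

k = 1/(1 − MPC), so 1 − MPC = 1/k = 1/2.59 = 0.3861
MPC = 1 − 0.3861 = 0.61

MPC = 0.61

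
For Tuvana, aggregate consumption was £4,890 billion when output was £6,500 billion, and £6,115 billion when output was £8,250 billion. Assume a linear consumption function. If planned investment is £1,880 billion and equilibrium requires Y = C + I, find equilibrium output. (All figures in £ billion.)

MPC = (6115 − 4890)/(8250 − 6500) = 1225/1750 = 0.7
a = 4890 − 0.7(6500) = 340
Equilibrium: Y = 340 + 0.7Y + 1880
0.3Y = 2220, so Y = 2220/0.3 = 7400

Y = 7400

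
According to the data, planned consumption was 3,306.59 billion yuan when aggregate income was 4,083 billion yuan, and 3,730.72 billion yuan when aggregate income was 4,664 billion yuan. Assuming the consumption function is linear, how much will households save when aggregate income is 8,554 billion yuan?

MPC = (3730.72 − 3306.59)/(4664 − 4083) = 424.13/581 = 0.73
a = 3306.59 − 0.73(4083) = 3306.59 − 2980.59 = 326
C = 326 + 0.73(8554) = 6570.42
S = 8554 − 6570.42 = 1983.58

S = 1983.58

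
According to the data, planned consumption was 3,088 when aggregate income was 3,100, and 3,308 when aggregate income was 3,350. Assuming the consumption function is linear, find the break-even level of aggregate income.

Y = 3000

MPC = (3308 − 3088)/(3350 − 3100) = 220/250 = 0.88
a = 3088 − 0.88(3100) = 3088 − 2728 = 360
Break-even: Y = a/(1−MPC) = 360/0.12 = 3000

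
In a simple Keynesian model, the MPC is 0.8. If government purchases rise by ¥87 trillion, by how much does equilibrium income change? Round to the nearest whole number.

ΔY ≈ 435

The multiplier is 1/(1 − MPC) = 1/0.2.
ΔY = 87/0.2 = 435.00 ≈ 435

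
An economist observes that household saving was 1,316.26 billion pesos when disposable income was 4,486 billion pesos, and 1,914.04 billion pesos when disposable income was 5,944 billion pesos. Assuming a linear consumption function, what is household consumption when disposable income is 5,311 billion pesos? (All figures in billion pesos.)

MPS = ΔS/ΔY = (1914.04 − 1316.26)/(5944 − 4486) = 597.78/1458 = 0.41
MPC = 1 − MPS = 0.59
Autonomous saving = 1316.26 − 0.41(4486) = -523, so a = 523
C = 523 + 0.59(5311) = 523 + 3133.49 = 3656.49

C = 3656.49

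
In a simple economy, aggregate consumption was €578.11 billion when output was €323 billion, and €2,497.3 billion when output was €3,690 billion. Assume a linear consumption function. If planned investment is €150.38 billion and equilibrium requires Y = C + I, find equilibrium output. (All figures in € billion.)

MPC = (2497.3 − 578.11)/(3690 − 323) = 1919.19/3367 = 0.57
a = 578.11 − 0.57(323) = 394
Equilibrium: Y = 394 + 0.57Y + 150.38
0.43Y = 544.38, so Y = 544.38/0.43 = 1266

Y = 1266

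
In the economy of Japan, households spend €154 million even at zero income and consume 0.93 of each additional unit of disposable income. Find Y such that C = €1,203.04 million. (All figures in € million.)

Y = 1128

154 + 0.93Y = 1203.04
0.93Y = 1049.04, so Y = 1049.04/0.93 = 1128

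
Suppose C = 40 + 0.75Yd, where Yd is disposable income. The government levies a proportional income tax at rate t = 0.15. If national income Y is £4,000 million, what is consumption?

C = 2590

Yd = (1 − 0.15)(4000) = 0.85(4000) = 3400
C = 40 + 0.75(3400) = 40 + 2550 = 2590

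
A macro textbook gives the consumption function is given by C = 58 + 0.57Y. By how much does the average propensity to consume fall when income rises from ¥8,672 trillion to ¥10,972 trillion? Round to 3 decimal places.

At Y = 8672: C = 58 + 0.57(8672) = 5001.04, APC = 5001.04/8672 = 0.5767
At Y = 10972: C = 6312.04, APC = 6312.04/10972 = 0.5753
Fall in APC = 0.5767 − 0.5753 = 0.0014 ≈ 0.001

ΔAPC = 0.001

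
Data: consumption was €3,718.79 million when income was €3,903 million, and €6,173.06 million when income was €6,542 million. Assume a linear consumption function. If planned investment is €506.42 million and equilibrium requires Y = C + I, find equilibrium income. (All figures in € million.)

Y = 8506

MPC = (6173.06 − 3718.79)/(6542 − 3903) = 2454.27/2639 = 0.93
a = 3718.79 − 0.93(3903) = 89
Equilibrium: Y = 89 + 0.93Y + 506.42
0.07Y = 595.42, so Y = 595.42/0.07 = 8506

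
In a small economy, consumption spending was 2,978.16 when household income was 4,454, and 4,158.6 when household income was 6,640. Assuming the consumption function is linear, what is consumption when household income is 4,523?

C = 3015.42

MPC = (4158.6 − 2978.16)/(6640 − 4454) = 1180.44/2186 = 0.54
a = 2978.16 − 0.54(4454) = 2978.16 − 2405.16 = 573
C = 573 + 0.54(4523) = 573 + 2442.42 = 3015.42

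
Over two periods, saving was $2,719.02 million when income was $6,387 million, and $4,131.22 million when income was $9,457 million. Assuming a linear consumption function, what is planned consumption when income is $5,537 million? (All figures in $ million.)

MPS = ΔS/ΔY = (4131.22 − 2719.02)/(9457 − 6387) = 1412.2/3070 = 0.46
MPC = 1 − MPS = 0.54
Autonomous saving = 2719.02 − 0.46(6387) = -219, so a = 219
C = 219 + 0.54(5537) = 219 + 2989.98 = 3208.98

C = 3208.98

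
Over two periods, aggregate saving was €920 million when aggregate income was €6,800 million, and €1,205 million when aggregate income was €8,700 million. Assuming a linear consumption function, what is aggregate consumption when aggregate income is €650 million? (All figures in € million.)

MPS = ΔS/ΔY = (1205 − 920)/(8700 − 6800) = 285/1900 = 0.15
MPC = 1 − MPS = 0.85
Autonomous saving = 920 − 0.15(6800) = -100, so a = 100
C = 100 + 0.85(650) = 100 + 552.5 = 652.5

C = 652.5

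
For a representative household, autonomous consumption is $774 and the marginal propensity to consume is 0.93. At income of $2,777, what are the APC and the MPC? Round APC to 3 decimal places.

MPC = 0.93 (the slope of the consumption function)
C = 774 + 0.93(2777) = 3356.61, so APC = 3356.61/2777 = 1.209

APC = 1.209; MPC = 0.93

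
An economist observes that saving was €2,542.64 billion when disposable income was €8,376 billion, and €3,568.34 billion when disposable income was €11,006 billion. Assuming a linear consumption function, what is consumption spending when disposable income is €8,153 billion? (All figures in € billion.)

MPS = ΔS/ΔY = (3568.34 − 2542.64)/(11006 − 8376) = 1025.7/2630 = 0.39
MPC = 1 − MPS = 0.61
Autonomous saving = 2542.64 − 0.39(8376) = -724, so a = 724
C = 724 + 0.61(8153) = 724 + 4973.33 = 5697.33

C = 5697.33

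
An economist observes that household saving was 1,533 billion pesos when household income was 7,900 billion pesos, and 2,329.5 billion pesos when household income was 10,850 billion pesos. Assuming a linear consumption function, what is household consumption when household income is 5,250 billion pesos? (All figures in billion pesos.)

C = 4432.5

MPS = ΔS/ΔY = (2329.5 − 1533)/(10850 − 7900) = 796.5/2950 = 0.27
MPC = 1 − MPS = 0.73
Autonomous saving = 1533 − 0.27(7900) = -600, so a = 600
C = 600 + 0.73(5250) = 600 + 3832.5 = 4432.5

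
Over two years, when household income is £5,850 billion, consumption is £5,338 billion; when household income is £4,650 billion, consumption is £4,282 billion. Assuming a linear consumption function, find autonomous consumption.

a = 190

MPC = ΔC/ΔY = (5338 − 4282)/(5850 − 4650) = 1056/1200 = 0.88
a = C − MPC·Y = 4282 − 0.88(4650) = 4282 − 4092 = 190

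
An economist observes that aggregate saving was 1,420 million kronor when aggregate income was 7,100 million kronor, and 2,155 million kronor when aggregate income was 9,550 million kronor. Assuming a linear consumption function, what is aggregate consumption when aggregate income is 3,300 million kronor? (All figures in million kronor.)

MPS = ΔS/ΔY = (2155 − 1420)/(9550 − 7100) = 735/2450 = 0.3
MPC = 1 − MPS = 0.7
Autonomous saving = 1420 − 0.3(7100) = -710, so a = 710
C = 710 + 0.7(3300) = 710 + 2310 = 3020

C = 3020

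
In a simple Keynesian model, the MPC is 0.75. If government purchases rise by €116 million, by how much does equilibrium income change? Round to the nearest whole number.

ΔY ≈ 464

The multiplier is 1/(1 − MPC) = 1/0.25.
ΔY = 116/0.25 = 464.00 ≈ 464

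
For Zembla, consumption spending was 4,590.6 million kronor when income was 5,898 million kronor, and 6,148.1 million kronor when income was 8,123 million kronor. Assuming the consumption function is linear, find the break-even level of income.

Y = 1540

MPC = (6148.1 − 4590.6)/(8123 − 5898) = 1557.5/2225 = 0.7
a = 4590.6 − 0.7(5898) = 4590.6 − 4128.6 = 462
Break-even: Y = a/(1−MPC) = 462/0.3 = 1540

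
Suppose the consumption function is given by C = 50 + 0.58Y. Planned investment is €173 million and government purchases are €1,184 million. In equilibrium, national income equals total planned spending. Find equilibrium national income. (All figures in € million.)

Y = 3350

Y = C + I + G = 50 + 0.58Y + 173 + 1184
Y − 0.58Y = 1407
0.42Y = 1407, so Y = 1407/0.42 = 3350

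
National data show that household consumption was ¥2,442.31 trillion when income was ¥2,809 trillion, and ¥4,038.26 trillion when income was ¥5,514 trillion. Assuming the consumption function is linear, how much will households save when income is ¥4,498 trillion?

S = 1059.18

MPC = (4038.26 − 2442.31)/(5514 − 2809) = 1595.95/2705 = 0.59
a = 2442.31 − 0.59(2809) = 2442.31 − 1657.31 = 785
C = 785 + 0.59(4498) = 3438.82
S = 4498 − 3438.82 = 1059.18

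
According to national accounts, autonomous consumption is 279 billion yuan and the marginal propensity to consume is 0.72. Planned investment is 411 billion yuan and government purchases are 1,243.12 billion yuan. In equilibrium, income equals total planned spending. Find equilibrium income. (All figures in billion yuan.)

Y = C + I + G = 279 + 0.72Y + 411 + 1243.12
Y − 0.72Y = 1933.12
0.28Y = 1933.12, so Y = 1933.12/0.28 = 6904

Y = 6904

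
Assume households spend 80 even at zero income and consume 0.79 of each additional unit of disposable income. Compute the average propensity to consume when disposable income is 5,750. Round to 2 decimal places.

C = 80 + 0.79(5750) = 4622.5
APC = C/Y = 4622.5/5750 = 0.80

APC = 0.80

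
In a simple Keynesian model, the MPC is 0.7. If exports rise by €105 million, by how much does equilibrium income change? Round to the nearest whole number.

ΔY ≈ 350

The multiplier is 1/(1 − MPC) = 1/0.3.
ΔY = 105/0.3 = 350.00 ≈ 350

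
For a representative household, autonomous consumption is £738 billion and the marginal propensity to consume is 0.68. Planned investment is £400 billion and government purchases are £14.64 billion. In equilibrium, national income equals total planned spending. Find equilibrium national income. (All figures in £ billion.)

Y = 3602

Y = C + I + G = 738 + 0.68Y + 400 + 14.64
Y − 0.68Y = 1152.64
0.32Y = 1152.64, so Y = 1152.64/0.32 = 3602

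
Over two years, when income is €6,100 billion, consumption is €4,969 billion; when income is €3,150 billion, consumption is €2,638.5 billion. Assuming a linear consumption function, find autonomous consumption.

MPC = ΔC/ΔY = (4969 − 2638.5)/(6100 − 3150) = 2330.5/2950 = 0.79
a = C − MPC·Y = 2638.5 − 0.79(3150) = 2638.5 − 2488.5 = 150

a = 150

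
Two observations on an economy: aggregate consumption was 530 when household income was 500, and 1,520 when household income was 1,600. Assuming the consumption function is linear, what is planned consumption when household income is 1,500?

C = 1430

MPC = (1520 − 530)/(1600 − 500) = 990/1100 = 0.9
a = 530 − 0.9(500) = 530 − 450 = 80
C = 80 + 0.9(1500) = 80 + 1350 = 1430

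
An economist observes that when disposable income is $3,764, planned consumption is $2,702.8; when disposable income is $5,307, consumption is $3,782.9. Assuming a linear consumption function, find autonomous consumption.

a = 68

MPC = ΔC/ΔY = (3782.9 − 2702.8)/(5307 − 3764) = 1080.1/1543 = 0.7
a = C − MPC·Y = 2702.8 − 0.7(3764) = 2702.8 − 2634.8 = 68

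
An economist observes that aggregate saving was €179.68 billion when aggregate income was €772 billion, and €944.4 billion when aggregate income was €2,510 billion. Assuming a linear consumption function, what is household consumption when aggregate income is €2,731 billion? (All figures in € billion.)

MPS = ΔS/ΔY = (944.4 − 179.68)/(2510 − 772) = 764.72/1738 = 0.44
MPC = 1 − MPS = 0.56
Autonomous saving = 179.68 − 0.44(772) = -160, so a = 160
C = 160 + 0.56(2731) = 160 + 1529.36 = 1689.36

C = 1689.36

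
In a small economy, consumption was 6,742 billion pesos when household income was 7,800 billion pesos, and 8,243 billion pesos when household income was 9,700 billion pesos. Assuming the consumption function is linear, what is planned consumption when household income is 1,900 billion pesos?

C = 2081

MPC = (8243 − 6742)/(9700 − 7800) = 1501/1900 = 0.79
a = 6742 − 0.79(7800) = 6742 − 6162 = 580
C = 580 + 0.79(1900) = 580 + 1501 = 2081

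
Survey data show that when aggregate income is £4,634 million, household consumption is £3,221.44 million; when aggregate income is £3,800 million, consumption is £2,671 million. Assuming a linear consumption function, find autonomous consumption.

MPC = ΔC/ΔY = (3221.44 − 2671)/(4634 − 3800) = 550.44/834 = 0.66
a = C − MPC·Y = 2671 − 0.66(3800) = 2671 − 2508 = 163

a = 163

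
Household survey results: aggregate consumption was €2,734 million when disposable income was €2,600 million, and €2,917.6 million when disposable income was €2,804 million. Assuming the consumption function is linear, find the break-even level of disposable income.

Y = 3940

MPC = (2917.6 − 2734)/(2804 − 2600) = 183.6/204 = 0.9
a = 2734 − 0.9(2600) = 2734 − 2340 = 394
Break-even: Y = a/(1−MPC) = 394/0.1 = 3940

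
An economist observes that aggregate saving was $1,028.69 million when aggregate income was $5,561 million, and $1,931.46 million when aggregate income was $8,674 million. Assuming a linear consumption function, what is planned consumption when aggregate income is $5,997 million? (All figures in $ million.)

C = 4841.87

MPS = ΔS/ΔY = (1931.46 − 1028.69)/(8674 − 5561) = 902.77/3113 = 0.29
MPC = 1 − MPS = 0.71
Autonomous saving = 1028.69 − 0.29(5561) = -584, so a = 584
C = 584 + 0.71(5997) = 584 + 4257.87 = 4841.87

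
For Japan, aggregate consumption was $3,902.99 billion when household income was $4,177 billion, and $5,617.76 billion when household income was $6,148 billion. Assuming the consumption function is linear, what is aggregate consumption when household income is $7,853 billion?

MPC = (5617.76 − 3902.99)/(6148 − 4177) = 1714.77/1971 = 0.87
a = 3902.99 − 0.87(4177) = 3902.99 − 3633.99 = 269
C = 269 + 0.87(7853) = 269 + 6832.11 = 7101.11

C = 7101.11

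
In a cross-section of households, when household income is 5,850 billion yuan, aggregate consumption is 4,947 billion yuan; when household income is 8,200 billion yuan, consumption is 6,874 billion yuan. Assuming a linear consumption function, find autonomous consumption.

a = 150

MPC = ΔC/ΔY = (6874 − 4947)/(8200 − 5850) = 1927/2350 = 0.82
a = C − MPC·Y = 4947 − 0.82(5850) = 4947 − 4797 = 150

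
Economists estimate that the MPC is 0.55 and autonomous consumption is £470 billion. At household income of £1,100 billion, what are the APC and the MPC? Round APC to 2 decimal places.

MPC = 0.55 (the slope of the consumption function)
C = 470 + 0.55(1100) = 1075, so APC = 1075/1100 = 0.98

APC = 0.98; MPC = 0.55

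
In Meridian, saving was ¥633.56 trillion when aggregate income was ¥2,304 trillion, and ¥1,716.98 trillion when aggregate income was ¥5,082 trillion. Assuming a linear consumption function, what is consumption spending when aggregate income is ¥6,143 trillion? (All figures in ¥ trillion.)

MPS = ΔS/ΔY = (1716.98 − 633.56)/(5082 − 2304) = 1083.42/2778 = 0.39
MPC = 1 − MPS = 0.61
Autonomous saving = 633.56 − 0.39(2304) = -265, so a = 265
C = 265 + 0.61(6143) = 265 + 3747.23 = 4012.23

C = 4012.23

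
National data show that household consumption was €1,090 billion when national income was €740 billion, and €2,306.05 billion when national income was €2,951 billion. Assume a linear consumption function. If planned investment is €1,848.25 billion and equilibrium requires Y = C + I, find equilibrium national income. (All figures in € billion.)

Y = 5625

MPC = (2306.05 − 1090)/(2951 − 740) = 1216.05/2211 = 0.55
a = 1090 − 0.55(740) = 683
Equilibrium: Y = 683 + 0.55Y + 1848.25
0.45Y = 2531.25, so Y = 2531.25/0.45 = 5625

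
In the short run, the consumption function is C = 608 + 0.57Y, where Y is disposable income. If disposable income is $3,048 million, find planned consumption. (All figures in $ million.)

C = 2345.36

C = 608 + 0.57(3048) = 608 + 1737.36 = 2345.36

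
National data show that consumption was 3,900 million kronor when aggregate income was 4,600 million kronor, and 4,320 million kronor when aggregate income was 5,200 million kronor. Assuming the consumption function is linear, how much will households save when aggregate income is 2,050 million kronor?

MPC = (4320 − 3900)/(5200 − 4600) = 420/600 = 0.7
a = 3900 − 0.7(4600) = 3900 − 3220 = 680
C = 680 + 0.7(2050) = 2115
S = 2050 − 2115 = -65

S = -65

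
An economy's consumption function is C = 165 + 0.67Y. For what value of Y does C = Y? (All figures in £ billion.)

At break-even, C = Y: 165 + 0.67Y = Y
0.33Y = 165, so Y = 165/0.33 = 500

Y = 500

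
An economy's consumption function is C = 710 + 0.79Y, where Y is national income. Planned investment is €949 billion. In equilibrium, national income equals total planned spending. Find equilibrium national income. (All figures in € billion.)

Y = C + I = 710 + 0.79Y + 949
Y − 0.79Y = 1659
0.21Y = 1659, so Y = 1659/0.21 = 7900

Y = 7900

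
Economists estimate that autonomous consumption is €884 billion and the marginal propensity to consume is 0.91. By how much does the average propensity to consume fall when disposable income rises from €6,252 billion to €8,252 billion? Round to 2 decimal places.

At Y = 6252: C = 884 + 0.91(6252) = 6573.32, APC = 6573.32/6252 = 1.051
At Y = 8252: C = 8393.32, APC = 8393.32/8252 = 1.017
Fall in APC = 1.051 − 1.017 = 0.034 ≈ 0.03

ΔAPC = 0.03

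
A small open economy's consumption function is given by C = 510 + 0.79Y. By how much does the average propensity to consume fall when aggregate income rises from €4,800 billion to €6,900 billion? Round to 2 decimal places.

ΔAPC = 0.03

At Y = 4800: C = 510 + 0.79(4800) = 4302, APC = 4302/4800 = 0.896
At Y = 6900: C = 5961, APC = 5961/6900 = 0.864
Fall in APC = 0.896 − 0.864 = 0.032 ≈ 0.03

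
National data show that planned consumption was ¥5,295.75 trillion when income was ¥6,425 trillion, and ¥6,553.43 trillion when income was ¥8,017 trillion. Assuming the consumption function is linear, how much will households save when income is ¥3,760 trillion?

MPC = (6553.43 − 5295.75)/(8017 − 6425) = 1257.68/1592 = 0.79
a = 5295.75 − 0.79(6425) = 5295.75 − 5075.75 = 220
C = 220 + 0.79(3760) = 3190.4
S = 3760 − 3190.4 = 569.6

S = 569.6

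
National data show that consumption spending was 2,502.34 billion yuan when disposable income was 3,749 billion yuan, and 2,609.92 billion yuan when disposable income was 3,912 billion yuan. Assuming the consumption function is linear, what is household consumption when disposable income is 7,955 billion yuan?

MPC = (2609.92 − 2502.34)/(3912 − 3749) = 107.58/163 = 0.66
a = 2502.34 − 0.66(3749) = 2502.34 − 2474.34 = 28
C = 28 + 0.66(7955) = 28 + 5250.3 = 5278.3

C = 5278.3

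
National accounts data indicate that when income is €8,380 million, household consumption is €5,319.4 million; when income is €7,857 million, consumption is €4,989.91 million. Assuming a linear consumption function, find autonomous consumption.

a = 40

MPC = ΔC/ΔY = (5319.4 − 4989.91)/(8380 − 7857) = 329.49/523 = 0.63
a = C − MPC·Y = 4989.91 − 0.63(7857) = 4989.91 − 4949.91 = 40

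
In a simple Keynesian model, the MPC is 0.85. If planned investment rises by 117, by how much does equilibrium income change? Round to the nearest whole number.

ΔY ≈ 780

The multiplier is 1/(1 − MPC) = 1/0.15.
ΔY = 117/0.15 = 780.00 ≈ 780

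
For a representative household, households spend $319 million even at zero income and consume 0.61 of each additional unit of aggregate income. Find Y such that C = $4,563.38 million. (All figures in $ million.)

319 + 0.61Y = 4563.38
0.61Y = 4244.38, so Y = 4244.38/0.61 = 6958

Y = 6958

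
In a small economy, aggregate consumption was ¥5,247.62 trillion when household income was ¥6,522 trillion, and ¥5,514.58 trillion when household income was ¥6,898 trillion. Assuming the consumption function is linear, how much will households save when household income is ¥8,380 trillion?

MPC = (5514.58 − 5247.62)/(6898 − 6522) = 266.96/376 = 0.71
a = 5247.62 − 0.71(6522) = 5247.62 − 4630.62 = 617
C = 617 + 0.71(8380) = 6566.8
S = 8380 − 6566.8 = 1813.2

S = 1813.2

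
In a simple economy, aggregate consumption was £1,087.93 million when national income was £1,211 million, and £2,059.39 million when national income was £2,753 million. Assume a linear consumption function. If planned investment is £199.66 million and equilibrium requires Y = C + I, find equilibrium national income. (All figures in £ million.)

Y = 1418

MPC = (2059.39 − 1087.93)/(2753 − 1211) = 971.46/1542 = 0.63
a = 1087.93 − 0.63(1211) = 325
Equilibrium: Y = 325 + 0.63Y + 199.66
0.37Y = 524.66, so Y = 524.66/0.37 = 1418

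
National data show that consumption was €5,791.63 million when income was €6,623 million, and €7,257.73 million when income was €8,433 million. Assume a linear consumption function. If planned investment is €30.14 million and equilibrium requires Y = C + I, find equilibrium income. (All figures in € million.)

MPC = (7257.73 − 5791.63)/(8433 − 6623) = 1466.1/1810 = 0.81
a = 5791.63 − 0.81(6623) = 427
Equilibrium: Y = 427 + 0.81Y + 30.14
0.19Y = 457.14, so Y = 457.14/0.19 = 2406

Y = 2406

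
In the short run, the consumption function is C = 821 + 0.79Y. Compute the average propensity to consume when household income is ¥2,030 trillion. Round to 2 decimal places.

C = 821 + 0.79(2030) = 2424.7
APC = C/Y = 2424.7/2030 = 1.19

APC = 1.19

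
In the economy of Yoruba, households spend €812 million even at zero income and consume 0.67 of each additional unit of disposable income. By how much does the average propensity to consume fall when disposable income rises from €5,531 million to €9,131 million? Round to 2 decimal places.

At Y = 5531: C = 812 + 0.67(5531) = 4517.77, APC = 4517.77/5531 = 0.817
At Y = 9131: C = 6929.77, APC = 6929.77/9131 = 0.759
Fall in APC = 0.817 − 0.759 = 0.058 ≈ 0.06

ΔAPC = 0.06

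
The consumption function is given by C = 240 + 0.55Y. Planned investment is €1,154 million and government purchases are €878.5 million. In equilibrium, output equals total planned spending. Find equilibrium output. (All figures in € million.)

Y = C + I + G = 240 + 0.55Y + 1154 + 878.5
Y − 0.55Y = 2272.5
0.45Y = 2272.5, so Y = 2272.5/0.45 = 5050

Y = 5050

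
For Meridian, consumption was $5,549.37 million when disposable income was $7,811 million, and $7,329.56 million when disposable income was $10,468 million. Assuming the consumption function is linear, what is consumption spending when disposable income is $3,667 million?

MPC = (7329.56 − 5549.37)/(10468 − 7811) = 1780.19/2657 = 0.67
a = 5549.37 − 0.67(7811) = 5549.37 − 5233.37 = 316
C = 316 + 0.67(3667) = 316 + 2456.89 = 2772.89

C = 2772.89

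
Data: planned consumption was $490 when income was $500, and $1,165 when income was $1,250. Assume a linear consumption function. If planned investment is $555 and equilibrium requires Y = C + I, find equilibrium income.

Y = 5950

MPC = (1165 − 490)/(1250 − 500) = 675/750 = 0.9
a = 490 − 0.9(500) = 40
Equilibrium: Y = 40 + 0.9Y + 555
0.1Y = 595, so Y = 595/0.1 = 5950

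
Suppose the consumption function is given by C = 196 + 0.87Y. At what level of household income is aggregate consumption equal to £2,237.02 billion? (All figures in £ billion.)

Y = 2346

196 + 0.87Y = 2237.02
0.87Y = 2041.02, so Y = 2041.02/0.87 = 2346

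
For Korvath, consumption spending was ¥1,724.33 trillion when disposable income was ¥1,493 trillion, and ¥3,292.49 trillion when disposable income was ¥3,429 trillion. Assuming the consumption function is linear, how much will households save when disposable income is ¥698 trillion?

MPC = (3292.49 − 1724.33)/(3429 − 1493) = 1568.16/1936 = 0.81
a = 1724.33 − 0.81(1493) = 1724.33 − 1209.33 = 515
C = 515 + 0.81(698) = 1080.38
S = 698 − 1080.38 = -382.38

S = -382.38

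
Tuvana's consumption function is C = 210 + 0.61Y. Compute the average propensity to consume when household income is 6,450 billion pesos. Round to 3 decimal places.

C = 210 + 0.61(6450) = 4144.5
APC = C/Y = 4144.5/6450 = 0.643

APC = 0.643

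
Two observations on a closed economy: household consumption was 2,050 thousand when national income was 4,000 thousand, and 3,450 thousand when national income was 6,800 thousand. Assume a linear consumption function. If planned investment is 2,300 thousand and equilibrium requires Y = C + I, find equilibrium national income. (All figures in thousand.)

Y = 4700

MPC = (3450 − 2050)/(6800 − 4000) = 1400/2800 = 0.5
a = 2050 − 0.5(4000) = 50
Equilibrium: Y = 50 + 0.5Y + 2300
0.5Y = 2350, so Y = 2350/0.5 = 4700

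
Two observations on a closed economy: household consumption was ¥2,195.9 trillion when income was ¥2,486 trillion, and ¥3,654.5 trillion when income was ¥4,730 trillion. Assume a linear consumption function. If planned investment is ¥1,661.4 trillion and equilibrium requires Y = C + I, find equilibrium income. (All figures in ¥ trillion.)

MPC = (3654.5 − 2195.9)/(4730 − 2486) = 1458.6/2244 = 0.65
a = 2195.9 − 0.65(2486) = 580
Equilibrium: Y = 580 + 0.65Y + 1661.4
0.35Y = 2241.4, so Y = 2241.4/0.35 = 6404

Y = 6404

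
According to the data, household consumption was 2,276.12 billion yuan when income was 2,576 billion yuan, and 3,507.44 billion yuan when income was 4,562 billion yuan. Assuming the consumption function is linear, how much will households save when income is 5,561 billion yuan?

S = 1434.18

MPC = (3507.44 − 2276.12)/(4562 − 2576) = 1231.32/1986 = 0.62
a = 2276.12 − 0.62(2576) = 2276.12 − 1597.12 = 679
C = 679 + 0.62(5561) = 4126.82
S = 5561 − 4126.82 = 1434.18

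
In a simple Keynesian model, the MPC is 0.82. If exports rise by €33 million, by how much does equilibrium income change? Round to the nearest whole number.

ΔY ≈ 183

The multiplier is 1/(1 − MPC) = 1/0.18.
ΔY = 33/0.18 = 183.33 ≈ 183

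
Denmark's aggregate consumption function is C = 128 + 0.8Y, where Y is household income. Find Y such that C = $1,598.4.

Y = 1838

128 + 0.8Y = 1598.4
0.8Y = 1470.4, so Y = 1470.4/0.8 = 1838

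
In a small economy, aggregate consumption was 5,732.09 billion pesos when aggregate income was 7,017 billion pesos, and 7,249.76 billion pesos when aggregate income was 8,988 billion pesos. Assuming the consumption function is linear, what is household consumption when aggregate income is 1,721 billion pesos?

MPC = (7249.76 − 5732.09)/(8988 − 7017) = 1517.67/1971 = 0.77
a = 5732.09 − 0.77(7017) = 5732.09 − 5403.09 = 329
C = 329 + 0.77(1721) = 329 + 1325.17 = 1654.17

C = 1654.17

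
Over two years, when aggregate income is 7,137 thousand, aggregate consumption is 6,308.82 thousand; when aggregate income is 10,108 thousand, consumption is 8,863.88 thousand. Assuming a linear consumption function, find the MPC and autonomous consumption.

MPC = ΔC/ΔY = (8863.88 − 6308.82)/(10108 − 7137) = 2555.06/2971 = 0.86
a = C − MPC·Y = 6308.82 − 0.86(7137) = 6308.82 − 6137.82 = 171

MPC = 0.86; a = 171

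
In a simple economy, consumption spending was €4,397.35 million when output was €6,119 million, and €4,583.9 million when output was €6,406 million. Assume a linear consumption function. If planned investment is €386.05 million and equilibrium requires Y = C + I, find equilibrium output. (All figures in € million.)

MPC = (4583.9 − 4397.35)/(6406 − 6119) = 186.55/287 = 0.65
a = 4397.35 − 0.65(6119) = 420
Equilibrium: Y = 420 + 0.65Y + 386.05
0.35Y = 806.05, so Y = 806.05/0.35 = 2303

Y = 2303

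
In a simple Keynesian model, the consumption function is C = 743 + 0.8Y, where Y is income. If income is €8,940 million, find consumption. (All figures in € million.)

C = 743 + 0.8(8940) = 743 + 7152 = 7895

C = 7895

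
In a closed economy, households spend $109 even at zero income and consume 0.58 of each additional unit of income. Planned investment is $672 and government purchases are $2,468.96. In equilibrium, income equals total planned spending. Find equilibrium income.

Y = C + I + G = 109 + 0.58Y + 672 + 2468.96
Y − 0.58Y = 3249.96
0.42Y = 3249.96, so Y = 3249.96/0.42 = 7738

Y = 7738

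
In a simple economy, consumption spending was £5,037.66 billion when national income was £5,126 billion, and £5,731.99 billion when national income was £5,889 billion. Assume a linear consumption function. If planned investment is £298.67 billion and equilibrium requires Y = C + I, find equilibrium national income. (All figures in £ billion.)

Y = 7463

MPC = (5731.99 − 5037.66)/(5889 − 5126) = 694.33/763 = 0.91
a = 5037.66 − 0.91(5126) = 373
Equilibrium: Y = 373 + 0.91Y + 298.67
0.09Y = 671.67, so Y = 671.67/0.09 = 7463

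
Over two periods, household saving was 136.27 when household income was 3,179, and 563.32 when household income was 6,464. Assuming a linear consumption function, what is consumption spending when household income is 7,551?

C = 6846.37

MPS = ΔS/ΔY = (563.32 − 136.27)/(6464 − 3179) = 427.05/3285 = 0.13
MPC = 1 − MPS = 0.87
Autonomous saving = 136.27 − 0.13(3179) = -277, so a = 277
C = 277 + 0.87(7551) = 277 + 6569.37 = 6846.37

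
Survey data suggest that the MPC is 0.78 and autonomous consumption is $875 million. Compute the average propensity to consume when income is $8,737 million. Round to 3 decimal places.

C = 875 + 0.78(8737) = 7689.86
APC = C/Y = 7689.86/8737 = 0.880

APC = 0.880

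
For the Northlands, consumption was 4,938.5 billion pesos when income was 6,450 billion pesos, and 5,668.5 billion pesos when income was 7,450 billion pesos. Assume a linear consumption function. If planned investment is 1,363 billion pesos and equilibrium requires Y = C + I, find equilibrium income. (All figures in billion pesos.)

Y = 5900

MPC = (5668.5 − 4938.5)/(7450 − 6450) = 730/1000 = 0.73
a = 4938.5 − 0.73(6450) = 230
Equilibrium: Y = 230 + 0.73Y + 1363
0.27Y = 1593, so Y = 1593/0.27 = 5900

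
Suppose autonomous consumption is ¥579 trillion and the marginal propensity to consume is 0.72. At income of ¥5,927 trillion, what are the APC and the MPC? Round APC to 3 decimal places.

APC = 0.818; MPC = 0.72

MPC = 0.72 (the slope of the consumption function)
C = 579 + 0.72(5927) = 4846.44, so APC = 4846.44/5927 = 0.818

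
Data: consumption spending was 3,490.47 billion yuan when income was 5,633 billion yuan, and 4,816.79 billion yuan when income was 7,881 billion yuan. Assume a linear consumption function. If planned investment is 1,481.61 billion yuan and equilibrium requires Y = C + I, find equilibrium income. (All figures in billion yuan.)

Y = 4021

MPC = (4816.79 − 3490.47)/(7881 − 5633) = 1326.32/2248 = 0.59
a = 3490.47 − 0.59(5633) = 167
Equilibrium: Y = 167 + 0.59Y + 1481.61
0.41Y = 1648.61, so Y = 1648.61/0.41 = 4021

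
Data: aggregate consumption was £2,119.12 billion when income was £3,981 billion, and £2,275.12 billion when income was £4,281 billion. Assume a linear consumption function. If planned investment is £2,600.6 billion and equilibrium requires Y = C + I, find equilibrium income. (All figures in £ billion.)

MPC = (2275.12 − 2119.12)/(4281 − 3981) = 156/300 = 0.52
a = 2119.12 − 0.52(3981) = 49
Equilibrium: Y = 49 + 0.52Y + 2600.6
0.48Y = 2649.6, so Y = 2649.6/0.48 = 5520

Y = 5520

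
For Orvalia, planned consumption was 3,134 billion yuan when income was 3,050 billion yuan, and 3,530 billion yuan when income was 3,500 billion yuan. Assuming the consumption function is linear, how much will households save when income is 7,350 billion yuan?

S = 432

MPC = (3530 − 3134)/(3500 − 3050) = 396/450 = 0.88
a = 3134 − 0.88(3050) = 3134 − 2684 = 450
C = 450 + 0.88(7350) = 6918
S = 7350 − 6918 = 432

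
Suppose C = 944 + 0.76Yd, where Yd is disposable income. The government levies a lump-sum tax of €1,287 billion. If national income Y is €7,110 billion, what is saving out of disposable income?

Yd = Y − T = 7110 − 1287 = 5823
C = 944 + 0.76(5823) = 944 + 4425.48 = 5369.48
S = Yd − C = 5823 − 5369.48 = 453.52

S = 453.52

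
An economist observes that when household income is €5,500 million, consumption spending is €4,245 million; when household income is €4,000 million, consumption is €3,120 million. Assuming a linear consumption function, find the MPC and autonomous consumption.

MPC = ΔC/ΔY = (4245 − 3120)/(5500 − 4000) = 1125/1500 = 0.75
a = C − MPC·Y = 3120 − 0.75(4000) = 3120 − 3000 = 120

MPC = 0.75; a = 120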